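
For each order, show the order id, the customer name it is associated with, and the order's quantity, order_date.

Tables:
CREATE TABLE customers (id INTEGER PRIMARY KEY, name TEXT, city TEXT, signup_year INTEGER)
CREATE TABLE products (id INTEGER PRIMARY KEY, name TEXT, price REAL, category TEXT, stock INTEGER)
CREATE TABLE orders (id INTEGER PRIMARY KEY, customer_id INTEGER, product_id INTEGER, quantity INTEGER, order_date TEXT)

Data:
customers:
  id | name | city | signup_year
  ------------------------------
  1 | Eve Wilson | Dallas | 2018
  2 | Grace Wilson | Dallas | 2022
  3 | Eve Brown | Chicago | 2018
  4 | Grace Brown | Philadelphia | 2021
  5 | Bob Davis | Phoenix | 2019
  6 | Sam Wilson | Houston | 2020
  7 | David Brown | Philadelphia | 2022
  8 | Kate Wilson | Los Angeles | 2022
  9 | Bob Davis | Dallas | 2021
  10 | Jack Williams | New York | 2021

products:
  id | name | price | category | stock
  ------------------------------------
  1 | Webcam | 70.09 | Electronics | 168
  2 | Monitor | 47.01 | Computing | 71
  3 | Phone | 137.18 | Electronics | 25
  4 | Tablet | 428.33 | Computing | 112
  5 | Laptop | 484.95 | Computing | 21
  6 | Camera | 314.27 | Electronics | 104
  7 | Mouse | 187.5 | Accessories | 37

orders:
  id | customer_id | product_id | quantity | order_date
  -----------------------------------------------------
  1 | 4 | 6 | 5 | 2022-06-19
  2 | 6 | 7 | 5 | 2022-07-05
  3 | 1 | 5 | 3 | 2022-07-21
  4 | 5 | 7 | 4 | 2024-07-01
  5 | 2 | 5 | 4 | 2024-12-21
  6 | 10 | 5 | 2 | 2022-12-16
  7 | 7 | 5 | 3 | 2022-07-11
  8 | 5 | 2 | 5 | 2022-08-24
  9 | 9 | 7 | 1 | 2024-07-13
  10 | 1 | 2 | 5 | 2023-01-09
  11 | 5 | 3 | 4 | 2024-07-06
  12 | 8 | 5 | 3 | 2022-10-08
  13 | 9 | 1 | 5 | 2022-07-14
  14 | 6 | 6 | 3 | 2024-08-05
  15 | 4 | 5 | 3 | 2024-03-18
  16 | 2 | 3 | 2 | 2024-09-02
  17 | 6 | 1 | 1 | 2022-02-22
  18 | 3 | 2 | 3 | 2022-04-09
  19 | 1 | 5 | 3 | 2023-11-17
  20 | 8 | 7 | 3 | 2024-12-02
SELECT c.id, p.name AS customer, c.quantity, c.order_date FROM orders c JOIN customers p ON c.customer_id = p.id

Execution result:
id | customer | quantity | order_date
1 | Grace Brown | 5 | 2022-06-19
2 | Sam Wilson | 5 | 2022-07-05
3 | Eve Wilson | 3 | 2022-07-21
4 | Bob Davis | 4 | 2024-07-01
5 | Grace Wilson | 4 | 2024-12-21
6 | Jack Williams | 2 | 2022-12-16
7 | David Brown | 3 | 2022-07-11
8 | Bob Davis | 5 | 2022-08-24
9 | Bob Davis | 1 | 2024-07-13
10 | Eve Wilson | 5 | 2023-01-09
11 | Bob Davis | 4 | 2024-07-06
12 | Kate Wilson | 3 | 2022-10-08
13 | Bob Davis | 5 | 2022-07-14
14 | Sam Wilson | 3 | 2024-08-05
15 | Grace Brown | 3 | 2024-03-18
16 | Grace Wilson | 2 | 2024-09-02
17 | Sam Wilson | 1 | 2022-02-22
18 | Eve Brown | 3 | 2022-04-09
19 | Eve Wilson | 3 | 2023-11-17
20 | Kate Wilson | 3 | 2024-12-02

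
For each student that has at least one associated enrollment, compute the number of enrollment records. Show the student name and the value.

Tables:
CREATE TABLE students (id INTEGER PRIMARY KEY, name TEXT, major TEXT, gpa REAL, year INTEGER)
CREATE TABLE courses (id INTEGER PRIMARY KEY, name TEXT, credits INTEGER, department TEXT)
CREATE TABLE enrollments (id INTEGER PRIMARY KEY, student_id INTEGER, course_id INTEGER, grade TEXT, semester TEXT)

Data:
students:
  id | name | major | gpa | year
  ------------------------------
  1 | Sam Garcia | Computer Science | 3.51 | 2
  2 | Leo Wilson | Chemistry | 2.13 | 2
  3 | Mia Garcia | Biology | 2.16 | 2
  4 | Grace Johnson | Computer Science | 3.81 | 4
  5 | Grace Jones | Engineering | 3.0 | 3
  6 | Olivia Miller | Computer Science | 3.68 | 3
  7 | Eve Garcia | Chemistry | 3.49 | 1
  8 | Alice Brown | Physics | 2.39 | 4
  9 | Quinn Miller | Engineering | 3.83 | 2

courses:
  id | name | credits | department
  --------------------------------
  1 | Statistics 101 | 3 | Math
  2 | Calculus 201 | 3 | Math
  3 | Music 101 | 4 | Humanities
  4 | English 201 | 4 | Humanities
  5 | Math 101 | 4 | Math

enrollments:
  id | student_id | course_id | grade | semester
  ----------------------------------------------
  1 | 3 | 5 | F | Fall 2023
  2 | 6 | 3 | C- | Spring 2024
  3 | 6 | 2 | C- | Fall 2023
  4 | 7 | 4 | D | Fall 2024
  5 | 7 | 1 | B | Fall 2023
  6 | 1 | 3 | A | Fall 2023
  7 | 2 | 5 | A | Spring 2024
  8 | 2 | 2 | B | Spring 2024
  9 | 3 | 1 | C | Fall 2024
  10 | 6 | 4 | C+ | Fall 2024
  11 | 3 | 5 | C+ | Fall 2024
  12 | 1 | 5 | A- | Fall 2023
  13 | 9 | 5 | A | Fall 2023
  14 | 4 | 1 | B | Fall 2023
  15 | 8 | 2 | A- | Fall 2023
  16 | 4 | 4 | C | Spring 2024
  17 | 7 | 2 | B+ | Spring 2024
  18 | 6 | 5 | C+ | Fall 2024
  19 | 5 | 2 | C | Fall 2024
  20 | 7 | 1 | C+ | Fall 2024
SELECT p.name, COUNT(*) AS n FROM enrollments c JOIN students p ON c.student_id = p.id GROUP BY p.id, p.name

Execution result:
name | n
Sam Garcia | 2
Leo Wilson | 2
Mia Garcia | 3
Grace Johnson | 2
Grace Jones | 1
Olivia Miller | 4
Eve Garcia | 4
Alice Brown | 1
Quinn Miller | 1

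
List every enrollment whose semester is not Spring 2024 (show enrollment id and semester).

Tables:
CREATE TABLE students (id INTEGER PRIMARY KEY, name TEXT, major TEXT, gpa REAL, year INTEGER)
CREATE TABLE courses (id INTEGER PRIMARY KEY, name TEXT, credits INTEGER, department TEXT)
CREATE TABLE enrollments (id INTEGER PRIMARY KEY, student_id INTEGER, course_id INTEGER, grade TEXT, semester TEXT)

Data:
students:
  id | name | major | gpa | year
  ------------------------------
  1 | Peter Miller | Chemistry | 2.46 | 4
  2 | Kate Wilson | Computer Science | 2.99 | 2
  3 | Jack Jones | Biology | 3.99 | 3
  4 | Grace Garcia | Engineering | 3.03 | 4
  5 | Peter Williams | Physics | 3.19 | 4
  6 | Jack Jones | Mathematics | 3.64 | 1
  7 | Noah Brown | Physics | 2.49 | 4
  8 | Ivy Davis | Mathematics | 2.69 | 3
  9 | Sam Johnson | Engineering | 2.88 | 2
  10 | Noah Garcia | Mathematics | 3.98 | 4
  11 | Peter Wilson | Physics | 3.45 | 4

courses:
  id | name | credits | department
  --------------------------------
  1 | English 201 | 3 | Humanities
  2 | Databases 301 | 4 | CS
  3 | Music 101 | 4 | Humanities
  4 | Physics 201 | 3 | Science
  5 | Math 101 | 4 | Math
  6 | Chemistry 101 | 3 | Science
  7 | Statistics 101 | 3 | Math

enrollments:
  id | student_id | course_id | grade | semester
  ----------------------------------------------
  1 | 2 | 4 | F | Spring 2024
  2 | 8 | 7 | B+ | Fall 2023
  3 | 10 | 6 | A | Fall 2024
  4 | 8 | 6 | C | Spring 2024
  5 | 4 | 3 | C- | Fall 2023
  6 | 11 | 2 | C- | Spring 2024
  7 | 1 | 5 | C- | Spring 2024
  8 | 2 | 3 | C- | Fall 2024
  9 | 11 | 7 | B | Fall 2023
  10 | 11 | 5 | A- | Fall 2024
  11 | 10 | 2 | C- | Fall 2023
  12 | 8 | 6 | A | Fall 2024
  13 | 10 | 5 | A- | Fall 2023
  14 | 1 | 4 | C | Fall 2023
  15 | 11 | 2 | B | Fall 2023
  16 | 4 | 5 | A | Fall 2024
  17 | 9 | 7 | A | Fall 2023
SELECT id, semester FROM enrollments WHERE semester <> 'Spring 2024'

Execution result:
id | semester
2 | Fall 2023
3 | Fall 2024
5 | Fall 2023
8 | Fall 2024
9 | Fall 2023
10 | Fall 2024
11 | Fall 2023
12 | Fall 2024
13 | Fall 2023
14 | Fall 2023
15 | Fall 2023
16 | Fall 2024
17 | Fall 2023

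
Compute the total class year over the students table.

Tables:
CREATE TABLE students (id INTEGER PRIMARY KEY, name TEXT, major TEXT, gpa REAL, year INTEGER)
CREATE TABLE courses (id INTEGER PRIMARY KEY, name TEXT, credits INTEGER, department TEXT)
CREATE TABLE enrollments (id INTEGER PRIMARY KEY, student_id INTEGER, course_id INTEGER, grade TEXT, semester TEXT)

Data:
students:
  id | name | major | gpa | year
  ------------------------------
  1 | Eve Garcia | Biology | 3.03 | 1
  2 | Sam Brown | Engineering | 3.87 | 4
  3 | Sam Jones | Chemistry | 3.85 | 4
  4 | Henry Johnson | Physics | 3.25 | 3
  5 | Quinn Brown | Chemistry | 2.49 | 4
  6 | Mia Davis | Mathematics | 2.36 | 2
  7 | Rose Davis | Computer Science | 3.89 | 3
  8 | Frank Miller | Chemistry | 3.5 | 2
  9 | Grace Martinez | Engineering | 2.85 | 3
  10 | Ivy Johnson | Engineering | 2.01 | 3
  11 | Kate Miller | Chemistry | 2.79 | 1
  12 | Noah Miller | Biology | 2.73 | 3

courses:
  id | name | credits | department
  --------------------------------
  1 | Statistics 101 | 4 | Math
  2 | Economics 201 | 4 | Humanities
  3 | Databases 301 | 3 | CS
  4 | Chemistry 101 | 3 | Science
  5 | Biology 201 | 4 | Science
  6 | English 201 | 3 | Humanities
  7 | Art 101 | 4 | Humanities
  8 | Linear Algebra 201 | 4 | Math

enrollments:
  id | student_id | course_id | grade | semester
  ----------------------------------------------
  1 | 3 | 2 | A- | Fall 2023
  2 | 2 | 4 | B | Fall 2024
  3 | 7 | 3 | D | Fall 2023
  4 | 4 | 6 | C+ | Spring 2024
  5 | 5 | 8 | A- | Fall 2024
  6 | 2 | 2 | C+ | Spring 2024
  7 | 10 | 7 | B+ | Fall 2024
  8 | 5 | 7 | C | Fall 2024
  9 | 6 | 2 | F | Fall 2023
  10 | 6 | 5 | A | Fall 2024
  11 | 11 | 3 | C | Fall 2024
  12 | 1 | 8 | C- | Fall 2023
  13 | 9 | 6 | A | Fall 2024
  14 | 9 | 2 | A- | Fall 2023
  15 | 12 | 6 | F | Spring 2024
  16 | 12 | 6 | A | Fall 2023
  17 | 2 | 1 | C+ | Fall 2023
SELECT SUM(year) FROM students

Execution result:
33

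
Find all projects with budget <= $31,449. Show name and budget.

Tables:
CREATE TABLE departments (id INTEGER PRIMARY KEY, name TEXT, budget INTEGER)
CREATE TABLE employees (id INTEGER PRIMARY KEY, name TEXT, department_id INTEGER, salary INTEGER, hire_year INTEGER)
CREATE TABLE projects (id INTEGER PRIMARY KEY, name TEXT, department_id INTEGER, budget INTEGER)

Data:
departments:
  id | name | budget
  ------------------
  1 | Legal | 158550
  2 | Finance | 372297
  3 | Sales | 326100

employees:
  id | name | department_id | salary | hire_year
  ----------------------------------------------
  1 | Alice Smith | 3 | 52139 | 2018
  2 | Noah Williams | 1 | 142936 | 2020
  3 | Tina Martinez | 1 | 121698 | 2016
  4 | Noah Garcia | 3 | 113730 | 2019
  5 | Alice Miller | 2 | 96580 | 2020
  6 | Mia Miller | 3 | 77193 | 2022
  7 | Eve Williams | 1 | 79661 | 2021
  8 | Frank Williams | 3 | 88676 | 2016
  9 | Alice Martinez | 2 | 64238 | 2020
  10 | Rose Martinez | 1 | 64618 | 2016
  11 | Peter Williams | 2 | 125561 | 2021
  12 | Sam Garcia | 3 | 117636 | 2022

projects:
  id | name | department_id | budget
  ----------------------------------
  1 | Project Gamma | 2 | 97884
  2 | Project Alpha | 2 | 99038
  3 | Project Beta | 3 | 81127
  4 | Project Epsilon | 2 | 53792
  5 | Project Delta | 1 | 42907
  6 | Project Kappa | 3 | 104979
SELECT name, budget FROM projects WHERE budget <= 31449

Execution result:
(no rows)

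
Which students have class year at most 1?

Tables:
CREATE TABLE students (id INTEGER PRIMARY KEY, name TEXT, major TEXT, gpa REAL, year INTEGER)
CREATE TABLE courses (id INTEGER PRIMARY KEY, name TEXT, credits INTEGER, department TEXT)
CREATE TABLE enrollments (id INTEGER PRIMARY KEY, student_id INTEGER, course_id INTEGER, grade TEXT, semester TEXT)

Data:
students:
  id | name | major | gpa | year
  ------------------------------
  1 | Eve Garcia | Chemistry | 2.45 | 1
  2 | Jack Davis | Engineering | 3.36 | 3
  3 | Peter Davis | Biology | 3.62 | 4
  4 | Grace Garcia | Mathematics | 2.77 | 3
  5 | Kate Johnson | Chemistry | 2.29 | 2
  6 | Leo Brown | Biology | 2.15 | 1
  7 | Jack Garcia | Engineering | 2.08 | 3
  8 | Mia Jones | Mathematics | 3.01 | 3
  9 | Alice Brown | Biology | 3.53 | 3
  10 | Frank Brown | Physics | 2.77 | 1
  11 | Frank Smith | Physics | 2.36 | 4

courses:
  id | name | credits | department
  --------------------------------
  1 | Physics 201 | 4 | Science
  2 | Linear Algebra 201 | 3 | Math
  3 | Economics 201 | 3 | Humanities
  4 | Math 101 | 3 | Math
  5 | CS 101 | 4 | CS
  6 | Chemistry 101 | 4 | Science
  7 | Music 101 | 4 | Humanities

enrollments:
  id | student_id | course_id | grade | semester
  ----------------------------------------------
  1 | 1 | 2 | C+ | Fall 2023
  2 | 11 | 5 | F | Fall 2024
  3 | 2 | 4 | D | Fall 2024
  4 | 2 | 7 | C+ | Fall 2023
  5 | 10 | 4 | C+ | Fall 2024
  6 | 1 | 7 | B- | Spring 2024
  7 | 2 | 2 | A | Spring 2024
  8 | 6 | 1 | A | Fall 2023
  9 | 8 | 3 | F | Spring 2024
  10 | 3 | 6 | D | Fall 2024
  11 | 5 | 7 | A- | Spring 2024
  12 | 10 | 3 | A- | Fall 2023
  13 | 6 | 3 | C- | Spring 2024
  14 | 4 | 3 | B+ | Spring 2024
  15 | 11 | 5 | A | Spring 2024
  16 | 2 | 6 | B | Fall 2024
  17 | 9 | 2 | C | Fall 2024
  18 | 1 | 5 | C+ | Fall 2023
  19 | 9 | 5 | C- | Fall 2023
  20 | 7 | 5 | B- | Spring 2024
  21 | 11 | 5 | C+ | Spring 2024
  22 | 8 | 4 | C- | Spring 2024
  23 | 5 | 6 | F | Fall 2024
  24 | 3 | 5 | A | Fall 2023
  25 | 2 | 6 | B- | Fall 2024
SELECT name, year FROM students WHERE year <= 1

Execution result:
name | year
Eve Garcia | 1
Leo Brown | 1
Frank Brown | 1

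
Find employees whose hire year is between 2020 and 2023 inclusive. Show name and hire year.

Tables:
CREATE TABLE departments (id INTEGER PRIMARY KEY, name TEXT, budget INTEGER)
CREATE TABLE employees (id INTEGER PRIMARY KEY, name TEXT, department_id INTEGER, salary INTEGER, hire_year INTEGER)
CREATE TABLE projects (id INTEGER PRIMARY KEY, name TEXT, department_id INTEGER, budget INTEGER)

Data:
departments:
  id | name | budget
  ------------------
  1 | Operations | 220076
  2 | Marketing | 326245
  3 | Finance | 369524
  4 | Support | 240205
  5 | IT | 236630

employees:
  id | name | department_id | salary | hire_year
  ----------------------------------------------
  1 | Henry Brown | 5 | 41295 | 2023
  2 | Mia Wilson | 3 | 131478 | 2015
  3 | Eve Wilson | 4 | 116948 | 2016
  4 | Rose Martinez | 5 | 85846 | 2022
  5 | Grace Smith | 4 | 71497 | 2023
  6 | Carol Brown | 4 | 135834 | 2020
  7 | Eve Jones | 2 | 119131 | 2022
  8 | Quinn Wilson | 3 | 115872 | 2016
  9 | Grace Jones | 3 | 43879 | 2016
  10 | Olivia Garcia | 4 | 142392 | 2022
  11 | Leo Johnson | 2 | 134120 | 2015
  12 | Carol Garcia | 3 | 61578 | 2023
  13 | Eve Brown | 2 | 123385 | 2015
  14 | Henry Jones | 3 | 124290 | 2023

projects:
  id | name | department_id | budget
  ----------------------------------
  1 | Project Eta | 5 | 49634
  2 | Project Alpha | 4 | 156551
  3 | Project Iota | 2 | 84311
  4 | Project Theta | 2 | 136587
SELECT name, hire_year FROM employees WHERE hire_year BETWEEN 2020 AND 2023

Execution result:
name | hire_year
Henry Brown | 2023
Rose Martinez | 2022
Grace Smith | 2023
Carol Brown | 2020
Eve Jones | 2022
Olivia Garcia | 2022
Carol Garcia | 2023
Henry Jones | 2023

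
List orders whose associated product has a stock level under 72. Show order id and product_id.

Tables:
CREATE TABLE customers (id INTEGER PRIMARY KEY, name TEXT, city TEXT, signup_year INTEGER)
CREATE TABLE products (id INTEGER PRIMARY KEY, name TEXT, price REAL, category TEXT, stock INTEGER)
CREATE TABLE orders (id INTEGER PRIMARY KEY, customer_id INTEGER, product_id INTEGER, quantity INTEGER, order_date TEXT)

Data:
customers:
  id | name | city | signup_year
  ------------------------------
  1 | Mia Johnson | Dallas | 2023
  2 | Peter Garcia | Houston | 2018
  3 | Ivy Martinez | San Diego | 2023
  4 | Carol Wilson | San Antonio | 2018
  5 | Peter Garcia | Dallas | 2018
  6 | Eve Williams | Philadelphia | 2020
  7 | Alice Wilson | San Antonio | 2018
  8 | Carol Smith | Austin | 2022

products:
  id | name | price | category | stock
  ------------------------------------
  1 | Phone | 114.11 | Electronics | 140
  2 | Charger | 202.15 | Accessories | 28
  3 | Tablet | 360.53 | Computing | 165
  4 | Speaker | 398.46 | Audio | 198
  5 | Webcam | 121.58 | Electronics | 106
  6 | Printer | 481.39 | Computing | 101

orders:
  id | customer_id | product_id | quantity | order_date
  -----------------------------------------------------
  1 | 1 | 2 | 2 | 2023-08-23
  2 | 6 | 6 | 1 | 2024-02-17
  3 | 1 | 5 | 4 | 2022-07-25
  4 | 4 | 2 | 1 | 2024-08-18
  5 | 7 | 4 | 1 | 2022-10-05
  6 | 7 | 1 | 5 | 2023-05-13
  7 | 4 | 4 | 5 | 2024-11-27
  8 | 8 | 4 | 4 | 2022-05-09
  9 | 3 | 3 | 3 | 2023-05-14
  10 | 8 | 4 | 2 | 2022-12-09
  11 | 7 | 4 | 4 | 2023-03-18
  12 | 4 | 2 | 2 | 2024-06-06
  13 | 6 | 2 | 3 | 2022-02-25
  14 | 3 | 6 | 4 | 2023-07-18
SELECT id, product_id FROM orders WHERE product_id IN (SELECT id FROM products WHERE stock < 72)

Execution result:
id | product_id
1 | 2
4 | 2
12 | 2
13 | 2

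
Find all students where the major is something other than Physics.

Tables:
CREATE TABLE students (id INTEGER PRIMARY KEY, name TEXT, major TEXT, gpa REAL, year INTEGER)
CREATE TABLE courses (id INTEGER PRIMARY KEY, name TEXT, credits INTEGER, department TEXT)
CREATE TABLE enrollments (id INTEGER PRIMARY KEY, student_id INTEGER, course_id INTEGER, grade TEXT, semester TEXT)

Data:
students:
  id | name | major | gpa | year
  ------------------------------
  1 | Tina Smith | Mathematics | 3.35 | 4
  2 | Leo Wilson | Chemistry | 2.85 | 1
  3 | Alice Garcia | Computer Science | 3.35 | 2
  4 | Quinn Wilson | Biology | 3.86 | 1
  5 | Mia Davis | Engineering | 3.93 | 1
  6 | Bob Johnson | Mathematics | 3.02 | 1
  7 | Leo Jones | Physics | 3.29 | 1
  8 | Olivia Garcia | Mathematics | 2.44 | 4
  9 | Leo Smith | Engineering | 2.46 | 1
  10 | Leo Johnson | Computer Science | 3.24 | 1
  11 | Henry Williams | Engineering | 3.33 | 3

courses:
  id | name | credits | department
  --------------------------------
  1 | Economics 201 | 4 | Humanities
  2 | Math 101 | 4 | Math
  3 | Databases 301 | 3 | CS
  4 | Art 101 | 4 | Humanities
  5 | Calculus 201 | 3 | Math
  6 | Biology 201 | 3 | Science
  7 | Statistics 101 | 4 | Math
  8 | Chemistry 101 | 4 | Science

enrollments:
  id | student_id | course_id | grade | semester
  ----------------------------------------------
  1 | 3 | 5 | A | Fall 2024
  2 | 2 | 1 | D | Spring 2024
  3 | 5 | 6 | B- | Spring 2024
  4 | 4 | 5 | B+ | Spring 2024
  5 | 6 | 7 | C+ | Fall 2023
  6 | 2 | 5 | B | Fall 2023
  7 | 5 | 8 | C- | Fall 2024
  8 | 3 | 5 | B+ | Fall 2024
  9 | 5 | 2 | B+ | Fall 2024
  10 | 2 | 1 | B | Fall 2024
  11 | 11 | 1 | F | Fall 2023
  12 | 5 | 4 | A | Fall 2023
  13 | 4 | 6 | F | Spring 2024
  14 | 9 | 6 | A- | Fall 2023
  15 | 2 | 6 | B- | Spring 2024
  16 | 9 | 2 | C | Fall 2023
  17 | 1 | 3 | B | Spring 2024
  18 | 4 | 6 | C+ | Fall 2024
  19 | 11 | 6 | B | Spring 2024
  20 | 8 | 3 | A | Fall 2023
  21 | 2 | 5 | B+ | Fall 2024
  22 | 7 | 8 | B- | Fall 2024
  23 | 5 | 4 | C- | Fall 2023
SELECT name, major FROM students WHERE major <> 'Physics'

Execution result:
name | major
Tina Smith | Mathematics
Leo Wilson | Chemistry
Alice Garcia | Computer Science
Quinn Wilson | Biology
Mia Davis | Engineering
Bob Johnson | Mathematics
Olivia Garcia | Mathematics
Leo Smith | Engineering
Leo Johnson | Computer Science
Henry Williams | Engineering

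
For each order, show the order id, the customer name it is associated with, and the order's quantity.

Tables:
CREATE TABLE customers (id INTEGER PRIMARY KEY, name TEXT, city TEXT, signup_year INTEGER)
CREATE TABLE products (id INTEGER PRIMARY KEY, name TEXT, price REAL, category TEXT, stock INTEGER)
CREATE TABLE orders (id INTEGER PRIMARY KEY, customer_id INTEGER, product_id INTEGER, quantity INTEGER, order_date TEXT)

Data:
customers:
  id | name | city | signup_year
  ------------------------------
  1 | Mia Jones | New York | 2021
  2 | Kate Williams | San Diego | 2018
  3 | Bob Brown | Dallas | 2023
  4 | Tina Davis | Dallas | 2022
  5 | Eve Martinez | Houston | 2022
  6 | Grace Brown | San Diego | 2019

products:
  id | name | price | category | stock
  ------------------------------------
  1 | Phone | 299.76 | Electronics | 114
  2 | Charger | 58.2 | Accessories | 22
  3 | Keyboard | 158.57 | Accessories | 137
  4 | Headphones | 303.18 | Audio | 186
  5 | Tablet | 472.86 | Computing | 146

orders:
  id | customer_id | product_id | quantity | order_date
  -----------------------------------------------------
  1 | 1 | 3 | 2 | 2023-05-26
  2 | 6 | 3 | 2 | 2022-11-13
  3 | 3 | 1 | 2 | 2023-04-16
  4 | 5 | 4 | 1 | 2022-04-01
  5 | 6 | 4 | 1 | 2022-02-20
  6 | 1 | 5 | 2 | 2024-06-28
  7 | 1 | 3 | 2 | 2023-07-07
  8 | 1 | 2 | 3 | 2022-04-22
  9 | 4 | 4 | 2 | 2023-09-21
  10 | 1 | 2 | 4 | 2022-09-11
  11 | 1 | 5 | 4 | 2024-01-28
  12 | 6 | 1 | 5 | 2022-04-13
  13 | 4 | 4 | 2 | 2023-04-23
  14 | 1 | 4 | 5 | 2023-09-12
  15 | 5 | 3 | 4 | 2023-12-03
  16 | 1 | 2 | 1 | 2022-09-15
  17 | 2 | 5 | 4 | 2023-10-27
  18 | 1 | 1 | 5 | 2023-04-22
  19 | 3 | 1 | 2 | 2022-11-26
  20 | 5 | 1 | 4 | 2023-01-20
SELECT c.id, p.name AS customer, c.quantity FROM orders c JOIN customers p ON c.customer_id = p.id

Execution result:
id | customer | quantity
1 | Mia Jones | 2
2 | Grace Brown | 2
3 | Bob Brown | 2
4 | Eve Martinez | 1
5 | Grace Brown | 1
6 | Mia Jones | 2
7 | Mia Jones | 2
8 | Mia Jones | 3
9 | Tina Davis | 2
10 | Mia Jones | 4
11 | Mia Jones | 4
12 | Grace Brown | 5
13 | Tina Davis | 2
14 | Mia Jones | 5
15 | Eve Martinez | 4
16 | Mia Jones | 1
17 | Kate Williams | 4
18 | Mia Jones | 5
19 | Bob Brown | 2
20 | Eve Martinez | 4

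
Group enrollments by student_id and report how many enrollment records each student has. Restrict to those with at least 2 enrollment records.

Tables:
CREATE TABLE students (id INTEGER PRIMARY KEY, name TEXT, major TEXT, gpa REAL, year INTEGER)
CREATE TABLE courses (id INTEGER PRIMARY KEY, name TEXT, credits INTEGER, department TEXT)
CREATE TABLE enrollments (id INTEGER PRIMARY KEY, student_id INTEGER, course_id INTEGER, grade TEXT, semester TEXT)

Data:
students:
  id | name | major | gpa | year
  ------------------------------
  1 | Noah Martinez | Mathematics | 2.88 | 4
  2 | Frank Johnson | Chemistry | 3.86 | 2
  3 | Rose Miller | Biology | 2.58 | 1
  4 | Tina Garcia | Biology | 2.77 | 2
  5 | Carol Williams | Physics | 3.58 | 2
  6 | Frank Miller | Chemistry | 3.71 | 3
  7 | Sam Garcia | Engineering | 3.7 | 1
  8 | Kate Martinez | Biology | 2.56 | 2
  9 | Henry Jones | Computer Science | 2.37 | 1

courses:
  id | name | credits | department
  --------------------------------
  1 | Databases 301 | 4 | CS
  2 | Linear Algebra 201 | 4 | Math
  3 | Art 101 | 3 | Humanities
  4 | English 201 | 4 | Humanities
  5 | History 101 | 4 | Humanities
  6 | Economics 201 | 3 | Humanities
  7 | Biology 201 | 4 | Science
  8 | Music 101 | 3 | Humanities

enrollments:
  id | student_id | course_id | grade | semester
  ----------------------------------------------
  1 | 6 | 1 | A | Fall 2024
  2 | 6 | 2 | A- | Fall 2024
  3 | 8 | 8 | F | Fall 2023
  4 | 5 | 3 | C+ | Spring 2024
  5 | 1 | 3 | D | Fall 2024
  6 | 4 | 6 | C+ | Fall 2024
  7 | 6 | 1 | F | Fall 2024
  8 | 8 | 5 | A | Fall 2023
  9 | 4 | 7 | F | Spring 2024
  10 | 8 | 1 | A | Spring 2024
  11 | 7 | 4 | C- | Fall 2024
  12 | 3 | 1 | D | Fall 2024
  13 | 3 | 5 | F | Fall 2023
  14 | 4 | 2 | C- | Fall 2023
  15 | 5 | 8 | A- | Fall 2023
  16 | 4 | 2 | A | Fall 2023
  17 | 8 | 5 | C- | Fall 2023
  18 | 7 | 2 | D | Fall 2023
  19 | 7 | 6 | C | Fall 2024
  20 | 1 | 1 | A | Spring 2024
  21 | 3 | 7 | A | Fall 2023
SELECT student_id, COUNT(*) AS enrollment_count FROM enrollments GROUP BY student_id HAVING COUNT(*) >= 2

Execution result:
student_id | enrollment_count
1 | 2
3 | 3
4 | 4
5 | 2
6 | 3
7 | 3
8 | 4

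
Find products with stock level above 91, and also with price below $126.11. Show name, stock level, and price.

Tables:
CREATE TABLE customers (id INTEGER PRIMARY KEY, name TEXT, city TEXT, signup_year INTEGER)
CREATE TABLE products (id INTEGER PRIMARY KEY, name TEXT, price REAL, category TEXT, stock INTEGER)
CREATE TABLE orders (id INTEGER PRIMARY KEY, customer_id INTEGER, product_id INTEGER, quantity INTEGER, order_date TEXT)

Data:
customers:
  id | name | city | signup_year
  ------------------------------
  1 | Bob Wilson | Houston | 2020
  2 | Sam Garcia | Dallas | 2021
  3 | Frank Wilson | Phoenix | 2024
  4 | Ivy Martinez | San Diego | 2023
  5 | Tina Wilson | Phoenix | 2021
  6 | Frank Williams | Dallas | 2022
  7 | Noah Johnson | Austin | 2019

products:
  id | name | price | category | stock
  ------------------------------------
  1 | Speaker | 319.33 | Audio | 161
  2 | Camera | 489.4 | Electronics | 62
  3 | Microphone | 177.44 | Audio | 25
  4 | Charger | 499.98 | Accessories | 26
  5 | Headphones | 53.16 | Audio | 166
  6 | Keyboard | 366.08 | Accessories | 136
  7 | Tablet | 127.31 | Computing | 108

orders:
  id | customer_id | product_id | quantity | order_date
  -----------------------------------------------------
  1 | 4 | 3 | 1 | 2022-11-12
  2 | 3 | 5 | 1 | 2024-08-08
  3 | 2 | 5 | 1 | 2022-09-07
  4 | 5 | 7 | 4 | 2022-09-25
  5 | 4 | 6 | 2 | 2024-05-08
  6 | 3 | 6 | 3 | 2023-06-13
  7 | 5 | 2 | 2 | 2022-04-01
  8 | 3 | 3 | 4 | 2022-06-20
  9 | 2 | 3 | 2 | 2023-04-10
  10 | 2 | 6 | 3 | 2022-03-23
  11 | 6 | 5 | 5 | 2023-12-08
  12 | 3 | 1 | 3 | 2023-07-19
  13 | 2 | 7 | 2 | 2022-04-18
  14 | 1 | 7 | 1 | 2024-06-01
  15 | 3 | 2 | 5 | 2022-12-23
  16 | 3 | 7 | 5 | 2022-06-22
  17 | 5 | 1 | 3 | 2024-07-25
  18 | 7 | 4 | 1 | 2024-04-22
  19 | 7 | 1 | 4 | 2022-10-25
SELECT name, stock, price FROM products WHERE stock > 91 AND price < 126.11

Execution result:
name | stock | price
Headphones | 166 | 53.16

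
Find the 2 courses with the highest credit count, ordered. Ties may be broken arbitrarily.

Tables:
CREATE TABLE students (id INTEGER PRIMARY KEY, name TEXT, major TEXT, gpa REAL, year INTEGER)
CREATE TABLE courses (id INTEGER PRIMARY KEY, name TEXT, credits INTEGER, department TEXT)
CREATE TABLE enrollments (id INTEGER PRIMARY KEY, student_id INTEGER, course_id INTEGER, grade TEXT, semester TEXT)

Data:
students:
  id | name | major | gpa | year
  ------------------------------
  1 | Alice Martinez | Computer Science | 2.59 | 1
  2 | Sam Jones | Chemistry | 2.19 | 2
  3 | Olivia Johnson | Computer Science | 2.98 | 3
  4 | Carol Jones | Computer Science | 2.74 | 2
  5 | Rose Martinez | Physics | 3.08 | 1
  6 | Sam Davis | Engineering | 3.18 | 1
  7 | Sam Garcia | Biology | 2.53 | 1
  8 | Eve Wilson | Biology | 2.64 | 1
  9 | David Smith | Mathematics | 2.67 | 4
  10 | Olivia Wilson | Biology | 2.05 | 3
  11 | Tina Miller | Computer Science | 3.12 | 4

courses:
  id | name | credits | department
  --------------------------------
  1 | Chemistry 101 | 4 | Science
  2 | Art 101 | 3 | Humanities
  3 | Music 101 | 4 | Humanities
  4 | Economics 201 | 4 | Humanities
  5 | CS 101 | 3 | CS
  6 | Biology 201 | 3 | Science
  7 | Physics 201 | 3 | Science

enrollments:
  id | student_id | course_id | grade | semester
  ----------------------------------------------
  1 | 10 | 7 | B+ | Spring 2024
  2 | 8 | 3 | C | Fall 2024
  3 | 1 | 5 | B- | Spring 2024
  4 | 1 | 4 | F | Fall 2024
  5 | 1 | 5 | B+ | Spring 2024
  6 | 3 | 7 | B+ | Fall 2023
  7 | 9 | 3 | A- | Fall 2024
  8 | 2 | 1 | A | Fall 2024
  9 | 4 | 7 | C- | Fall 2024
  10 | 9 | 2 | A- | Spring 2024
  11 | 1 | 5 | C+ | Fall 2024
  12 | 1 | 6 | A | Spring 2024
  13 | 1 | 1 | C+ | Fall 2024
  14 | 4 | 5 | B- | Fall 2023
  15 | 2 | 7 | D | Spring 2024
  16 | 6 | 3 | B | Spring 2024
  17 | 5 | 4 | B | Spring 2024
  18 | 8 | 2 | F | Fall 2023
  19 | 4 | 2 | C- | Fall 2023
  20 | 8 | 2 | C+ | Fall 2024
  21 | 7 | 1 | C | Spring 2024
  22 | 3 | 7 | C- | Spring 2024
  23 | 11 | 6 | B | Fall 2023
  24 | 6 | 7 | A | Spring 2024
SELECT name, credits FROM courses ORDER BY credits DESC LIMIT 2

Execution result:
name | credits
Chemistry 101 | 4
Music 101 | 4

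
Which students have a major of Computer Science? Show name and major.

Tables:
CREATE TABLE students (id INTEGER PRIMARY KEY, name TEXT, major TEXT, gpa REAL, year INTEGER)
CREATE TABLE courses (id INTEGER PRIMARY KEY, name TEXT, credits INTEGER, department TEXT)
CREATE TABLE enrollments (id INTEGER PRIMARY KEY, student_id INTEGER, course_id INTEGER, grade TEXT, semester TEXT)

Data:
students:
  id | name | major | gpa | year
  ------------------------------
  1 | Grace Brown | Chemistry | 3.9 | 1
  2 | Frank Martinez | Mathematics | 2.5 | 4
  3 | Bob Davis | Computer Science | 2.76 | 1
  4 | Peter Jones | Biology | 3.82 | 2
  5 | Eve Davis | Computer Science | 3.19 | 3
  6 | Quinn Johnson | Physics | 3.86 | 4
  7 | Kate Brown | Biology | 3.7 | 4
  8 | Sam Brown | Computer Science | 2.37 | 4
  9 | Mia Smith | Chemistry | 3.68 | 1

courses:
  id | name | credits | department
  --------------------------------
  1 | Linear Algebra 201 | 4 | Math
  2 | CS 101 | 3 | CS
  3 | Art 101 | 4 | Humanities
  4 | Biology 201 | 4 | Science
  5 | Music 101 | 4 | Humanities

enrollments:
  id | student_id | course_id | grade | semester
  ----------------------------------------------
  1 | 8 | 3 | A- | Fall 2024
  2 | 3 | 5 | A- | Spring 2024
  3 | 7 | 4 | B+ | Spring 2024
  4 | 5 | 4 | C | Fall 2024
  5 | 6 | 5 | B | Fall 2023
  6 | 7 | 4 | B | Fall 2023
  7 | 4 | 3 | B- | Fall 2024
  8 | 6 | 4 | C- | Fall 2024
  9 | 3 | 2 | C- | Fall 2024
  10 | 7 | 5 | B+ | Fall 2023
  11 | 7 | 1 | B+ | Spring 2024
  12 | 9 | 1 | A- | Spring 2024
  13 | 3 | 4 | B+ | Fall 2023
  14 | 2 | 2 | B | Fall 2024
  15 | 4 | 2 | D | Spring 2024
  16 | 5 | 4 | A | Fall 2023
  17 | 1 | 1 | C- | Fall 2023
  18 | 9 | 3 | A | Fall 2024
SELECT name, major FROM students WHERE major = 'Computer Science'

Execution result:
name | major
Bob Davis | Computer Science
Eve Davis | Computer Science
Sam Brown | Computer Science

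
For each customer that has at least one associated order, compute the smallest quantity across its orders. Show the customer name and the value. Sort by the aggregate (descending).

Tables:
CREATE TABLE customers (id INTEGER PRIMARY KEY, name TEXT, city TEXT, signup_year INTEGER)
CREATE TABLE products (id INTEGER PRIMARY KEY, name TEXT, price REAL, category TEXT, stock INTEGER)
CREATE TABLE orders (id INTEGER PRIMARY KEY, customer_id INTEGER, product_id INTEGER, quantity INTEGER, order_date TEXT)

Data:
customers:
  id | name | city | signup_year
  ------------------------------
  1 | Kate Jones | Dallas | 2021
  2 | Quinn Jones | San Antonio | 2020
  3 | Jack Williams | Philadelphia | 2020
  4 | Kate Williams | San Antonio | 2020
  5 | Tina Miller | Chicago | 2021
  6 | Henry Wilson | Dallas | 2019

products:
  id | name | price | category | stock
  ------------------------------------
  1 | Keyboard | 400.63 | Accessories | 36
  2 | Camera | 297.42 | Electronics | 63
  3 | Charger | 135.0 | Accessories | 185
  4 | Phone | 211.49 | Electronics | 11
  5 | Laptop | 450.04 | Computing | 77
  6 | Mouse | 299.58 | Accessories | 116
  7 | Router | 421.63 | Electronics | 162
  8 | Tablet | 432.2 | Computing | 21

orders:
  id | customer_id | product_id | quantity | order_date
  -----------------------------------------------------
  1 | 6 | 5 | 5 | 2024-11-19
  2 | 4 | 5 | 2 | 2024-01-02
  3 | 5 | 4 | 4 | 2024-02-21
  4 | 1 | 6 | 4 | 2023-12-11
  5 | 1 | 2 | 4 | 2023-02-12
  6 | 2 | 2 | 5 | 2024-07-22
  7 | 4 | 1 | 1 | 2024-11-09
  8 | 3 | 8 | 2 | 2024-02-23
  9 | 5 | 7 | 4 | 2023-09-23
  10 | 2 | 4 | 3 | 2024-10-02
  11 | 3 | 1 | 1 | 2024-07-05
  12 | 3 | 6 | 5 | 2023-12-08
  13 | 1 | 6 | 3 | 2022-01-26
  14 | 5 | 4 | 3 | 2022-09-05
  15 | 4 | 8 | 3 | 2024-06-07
SELECT p.name, MIN(c.quantity) AS min_quantity FROM orders c JOIN customers p ON c.customer_id = p.id GROUP BY p.id, p.name ORDER BY min_quantity DESC

Execution result:
name | min_quantity
Henry Wilson | 5
Kate Jones | 3
Quinn Jones | 3
Tina Miller | 3
Jack Williams | 1
Kate Williams | 1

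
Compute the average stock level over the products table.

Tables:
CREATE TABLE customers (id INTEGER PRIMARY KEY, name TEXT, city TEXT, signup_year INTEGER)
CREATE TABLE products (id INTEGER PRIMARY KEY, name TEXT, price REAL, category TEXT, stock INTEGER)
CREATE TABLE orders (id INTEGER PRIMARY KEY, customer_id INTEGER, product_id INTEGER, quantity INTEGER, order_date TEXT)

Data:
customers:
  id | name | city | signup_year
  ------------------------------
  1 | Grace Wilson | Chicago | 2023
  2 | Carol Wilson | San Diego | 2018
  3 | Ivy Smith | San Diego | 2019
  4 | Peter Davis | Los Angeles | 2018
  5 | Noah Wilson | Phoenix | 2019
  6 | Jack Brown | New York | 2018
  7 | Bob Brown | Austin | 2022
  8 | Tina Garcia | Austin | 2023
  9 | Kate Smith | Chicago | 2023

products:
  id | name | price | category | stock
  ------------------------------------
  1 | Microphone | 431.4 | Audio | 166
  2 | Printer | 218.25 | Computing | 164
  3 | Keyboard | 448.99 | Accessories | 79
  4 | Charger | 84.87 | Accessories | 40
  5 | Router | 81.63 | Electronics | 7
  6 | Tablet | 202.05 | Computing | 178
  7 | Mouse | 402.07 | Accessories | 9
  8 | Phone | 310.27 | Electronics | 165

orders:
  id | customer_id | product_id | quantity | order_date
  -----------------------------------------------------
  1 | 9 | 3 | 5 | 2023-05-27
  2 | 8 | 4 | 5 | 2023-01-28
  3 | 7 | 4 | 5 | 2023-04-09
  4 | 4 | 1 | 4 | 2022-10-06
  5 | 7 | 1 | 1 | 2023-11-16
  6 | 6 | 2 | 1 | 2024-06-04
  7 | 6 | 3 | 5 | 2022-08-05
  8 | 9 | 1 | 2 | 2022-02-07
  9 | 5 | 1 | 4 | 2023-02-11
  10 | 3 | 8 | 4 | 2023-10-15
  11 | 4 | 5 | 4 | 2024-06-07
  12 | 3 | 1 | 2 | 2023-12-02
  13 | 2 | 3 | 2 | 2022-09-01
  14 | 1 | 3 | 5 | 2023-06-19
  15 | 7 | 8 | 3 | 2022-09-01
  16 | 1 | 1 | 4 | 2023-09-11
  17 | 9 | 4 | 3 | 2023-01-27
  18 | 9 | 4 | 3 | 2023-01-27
SELECT AVG(stock) FROM products

Execution result:
101.00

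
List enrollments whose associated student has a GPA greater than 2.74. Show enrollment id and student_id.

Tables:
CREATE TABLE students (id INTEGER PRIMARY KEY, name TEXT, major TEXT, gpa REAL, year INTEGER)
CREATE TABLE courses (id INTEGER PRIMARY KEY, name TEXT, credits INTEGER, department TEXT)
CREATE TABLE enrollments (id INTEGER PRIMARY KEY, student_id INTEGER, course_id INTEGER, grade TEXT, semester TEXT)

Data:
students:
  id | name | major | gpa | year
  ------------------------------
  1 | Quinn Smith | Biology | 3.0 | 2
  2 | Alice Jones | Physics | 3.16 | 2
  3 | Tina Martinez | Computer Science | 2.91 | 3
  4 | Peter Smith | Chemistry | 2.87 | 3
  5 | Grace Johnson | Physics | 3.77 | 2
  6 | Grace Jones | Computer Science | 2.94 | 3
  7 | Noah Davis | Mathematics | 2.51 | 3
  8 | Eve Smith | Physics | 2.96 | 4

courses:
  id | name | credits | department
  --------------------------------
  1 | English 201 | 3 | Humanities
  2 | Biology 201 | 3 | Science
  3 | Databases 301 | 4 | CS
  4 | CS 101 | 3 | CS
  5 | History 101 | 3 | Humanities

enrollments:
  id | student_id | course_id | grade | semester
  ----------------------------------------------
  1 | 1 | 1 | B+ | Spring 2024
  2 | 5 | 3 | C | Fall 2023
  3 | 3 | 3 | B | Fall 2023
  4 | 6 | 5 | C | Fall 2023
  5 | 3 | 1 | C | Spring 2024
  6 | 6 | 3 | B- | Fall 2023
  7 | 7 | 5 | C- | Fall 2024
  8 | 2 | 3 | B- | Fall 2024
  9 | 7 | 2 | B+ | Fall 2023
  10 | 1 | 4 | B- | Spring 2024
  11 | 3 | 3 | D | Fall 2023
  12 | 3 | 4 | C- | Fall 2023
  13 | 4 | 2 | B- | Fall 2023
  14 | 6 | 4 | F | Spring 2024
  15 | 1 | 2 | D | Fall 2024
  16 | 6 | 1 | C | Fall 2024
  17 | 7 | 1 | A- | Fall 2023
SELECT id, student_id FROM enrollments WHERE student_id IN (SELECT id FROM students WHERE gpa > 2.74)

Execution result:
id | student_id
1 | 1
2 | 5
3 | 3
4 | 6
5 | 3
6 | 6
8 | 2
10 | 1
11 | 3
12 | 3
13 | 4
14 | 6
15 | 1
16 | 6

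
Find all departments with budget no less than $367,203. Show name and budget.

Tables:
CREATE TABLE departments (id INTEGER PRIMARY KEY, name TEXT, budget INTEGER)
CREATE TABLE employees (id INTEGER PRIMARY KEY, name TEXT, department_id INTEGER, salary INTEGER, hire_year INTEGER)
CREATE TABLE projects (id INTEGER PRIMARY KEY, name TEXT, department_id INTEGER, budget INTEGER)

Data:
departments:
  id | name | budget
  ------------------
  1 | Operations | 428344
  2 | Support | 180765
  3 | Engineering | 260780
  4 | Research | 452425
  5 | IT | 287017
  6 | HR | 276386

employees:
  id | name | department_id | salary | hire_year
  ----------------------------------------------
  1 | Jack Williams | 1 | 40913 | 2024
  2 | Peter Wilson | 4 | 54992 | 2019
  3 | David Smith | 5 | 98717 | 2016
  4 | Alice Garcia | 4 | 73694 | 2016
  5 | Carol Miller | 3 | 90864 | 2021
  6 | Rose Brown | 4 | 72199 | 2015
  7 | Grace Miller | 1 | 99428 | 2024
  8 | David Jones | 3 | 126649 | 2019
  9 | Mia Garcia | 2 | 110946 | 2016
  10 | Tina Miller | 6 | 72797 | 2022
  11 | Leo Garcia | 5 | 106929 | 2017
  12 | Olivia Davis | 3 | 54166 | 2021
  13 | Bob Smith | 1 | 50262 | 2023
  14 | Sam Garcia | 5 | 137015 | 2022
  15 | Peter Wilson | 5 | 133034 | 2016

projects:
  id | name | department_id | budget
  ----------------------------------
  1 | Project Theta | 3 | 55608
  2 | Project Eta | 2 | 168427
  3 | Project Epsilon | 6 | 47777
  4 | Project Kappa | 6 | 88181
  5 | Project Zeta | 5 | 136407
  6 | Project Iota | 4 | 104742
SELECT name, budget FROM departments WHERE budget >= 367203

Execution result:
name | budget
Operations | 428344
Research | 452425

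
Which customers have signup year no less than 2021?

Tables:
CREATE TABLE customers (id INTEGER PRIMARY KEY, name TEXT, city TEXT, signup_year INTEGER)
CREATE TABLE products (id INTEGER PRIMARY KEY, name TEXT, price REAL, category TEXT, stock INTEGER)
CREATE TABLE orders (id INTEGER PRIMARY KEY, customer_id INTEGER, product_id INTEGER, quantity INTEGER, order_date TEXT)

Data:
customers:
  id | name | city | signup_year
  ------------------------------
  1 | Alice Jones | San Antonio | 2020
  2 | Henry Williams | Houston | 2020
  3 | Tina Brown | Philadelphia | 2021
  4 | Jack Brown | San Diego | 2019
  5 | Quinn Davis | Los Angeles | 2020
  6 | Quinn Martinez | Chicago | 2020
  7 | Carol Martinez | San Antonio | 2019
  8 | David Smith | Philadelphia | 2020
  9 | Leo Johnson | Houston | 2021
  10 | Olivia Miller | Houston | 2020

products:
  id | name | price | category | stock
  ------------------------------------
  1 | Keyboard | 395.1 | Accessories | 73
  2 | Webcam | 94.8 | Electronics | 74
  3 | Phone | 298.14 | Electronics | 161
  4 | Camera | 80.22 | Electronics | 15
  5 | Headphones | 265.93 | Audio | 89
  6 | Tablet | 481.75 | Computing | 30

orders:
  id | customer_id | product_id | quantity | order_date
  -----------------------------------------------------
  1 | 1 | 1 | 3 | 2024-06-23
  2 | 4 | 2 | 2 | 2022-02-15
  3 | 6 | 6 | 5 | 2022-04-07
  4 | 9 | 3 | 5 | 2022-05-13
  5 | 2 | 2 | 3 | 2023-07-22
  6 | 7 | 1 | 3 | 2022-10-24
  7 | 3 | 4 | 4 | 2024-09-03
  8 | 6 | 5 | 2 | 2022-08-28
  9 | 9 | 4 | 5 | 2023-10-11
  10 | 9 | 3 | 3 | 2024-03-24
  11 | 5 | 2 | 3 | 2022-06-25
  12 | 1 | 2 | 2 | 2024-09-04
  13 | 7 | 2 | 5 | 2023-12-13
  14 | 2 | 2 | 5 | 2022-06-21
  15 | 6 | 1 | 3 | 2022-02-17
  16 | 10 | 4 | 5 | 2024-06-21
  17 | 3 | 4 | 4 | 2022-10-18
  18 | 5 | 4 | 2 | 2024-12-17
SELECT name, signup_year FROM customers WHERE signup_year >= 2021

Execution result:
name | signup_year
Tina Brown | 2021
Leo Johnson | 2021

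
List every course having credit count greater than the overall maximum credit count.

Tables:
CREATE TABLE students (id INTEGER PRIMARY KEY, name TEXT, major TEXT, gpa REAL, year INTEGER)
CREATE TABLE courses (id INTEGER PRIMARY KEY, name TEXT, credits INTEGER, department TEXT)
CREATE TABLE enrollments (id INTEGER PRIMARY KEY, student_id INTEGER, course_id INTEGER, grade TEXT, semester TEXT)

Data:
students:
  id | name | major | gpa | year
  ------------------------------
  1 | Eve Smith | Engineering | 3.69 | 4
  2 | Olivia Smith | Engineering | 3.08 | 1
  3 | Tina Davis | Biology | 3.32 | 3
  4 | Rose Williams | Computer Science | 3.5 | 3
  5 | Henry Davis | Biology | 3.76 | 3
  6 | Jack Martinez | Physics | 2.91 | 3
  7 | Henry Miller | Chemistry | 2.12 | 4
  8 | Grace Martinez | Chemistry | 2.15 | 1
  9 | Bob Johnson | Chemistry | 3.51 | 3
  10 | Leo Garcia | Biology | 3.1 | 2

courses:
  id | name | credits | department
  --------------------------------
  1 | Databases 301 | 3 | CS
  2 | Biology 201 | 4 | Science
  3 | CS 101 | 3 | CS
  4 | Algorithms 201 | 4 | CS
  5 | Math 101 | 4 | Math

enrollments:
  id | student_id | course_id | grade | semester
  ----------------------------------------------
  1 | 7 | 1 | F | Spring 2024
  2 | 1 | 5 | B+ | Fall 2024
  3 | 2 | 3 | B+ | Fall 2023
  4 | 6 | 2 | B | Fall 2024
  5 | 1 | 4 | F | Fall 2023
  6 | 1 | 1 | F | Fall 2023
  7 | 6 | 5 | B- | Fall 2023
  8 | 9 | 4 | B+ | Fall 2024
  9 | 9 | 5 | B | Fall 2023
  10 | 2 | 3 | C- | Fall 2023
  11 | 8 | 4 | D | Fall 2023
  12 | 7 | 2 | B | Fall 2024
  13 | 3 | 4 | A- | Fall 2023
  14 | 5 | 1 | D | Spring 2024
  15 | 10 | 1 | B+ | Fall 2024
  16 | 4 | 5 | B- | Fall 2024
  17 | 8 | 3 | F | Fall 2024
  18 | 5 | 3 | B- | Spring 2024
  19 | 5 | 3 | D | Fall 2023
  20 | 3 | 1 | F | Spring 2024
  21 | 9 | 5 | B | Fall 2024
SELECT name, credits FROM courses WHERE credits > (SELECT MAX(credits) FROM courses)

Execution result:
(no rows)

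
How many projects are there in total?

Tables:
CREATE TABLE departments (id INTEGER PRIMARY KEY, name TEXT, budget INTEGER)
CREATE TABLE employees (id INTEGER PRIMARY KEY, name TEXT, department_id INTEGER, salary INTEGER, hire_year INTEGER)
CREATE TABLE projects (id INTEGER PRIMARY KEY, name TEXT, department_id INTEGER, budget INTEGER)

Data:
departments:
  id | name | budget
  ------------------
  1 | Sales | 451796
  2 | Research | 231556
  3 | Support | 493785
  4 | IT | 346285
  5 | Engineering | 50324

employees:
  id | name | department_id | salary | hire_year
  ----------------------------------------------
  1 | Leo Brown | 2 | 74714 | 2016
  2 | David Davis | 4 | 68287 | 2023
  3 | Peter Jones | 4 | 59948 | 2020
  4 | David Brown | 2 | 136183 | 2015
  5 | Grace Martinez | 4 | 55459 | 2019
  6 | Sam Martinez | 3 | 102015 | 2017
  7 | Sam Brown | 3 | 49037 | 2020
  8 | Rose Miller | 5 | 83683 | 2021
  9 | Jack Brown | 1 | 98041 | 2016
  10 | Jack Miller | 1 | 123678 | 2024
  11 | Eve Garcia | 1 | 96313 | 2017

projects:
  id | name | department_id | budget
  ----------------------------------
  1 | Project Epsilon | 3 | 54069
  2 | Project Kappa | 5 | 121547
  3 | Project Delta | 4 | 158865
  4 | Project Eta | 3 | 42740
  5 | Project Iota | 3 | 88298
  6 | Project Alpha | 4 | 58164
SELECT COUNT(*) FROM projects

Execution result:
6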